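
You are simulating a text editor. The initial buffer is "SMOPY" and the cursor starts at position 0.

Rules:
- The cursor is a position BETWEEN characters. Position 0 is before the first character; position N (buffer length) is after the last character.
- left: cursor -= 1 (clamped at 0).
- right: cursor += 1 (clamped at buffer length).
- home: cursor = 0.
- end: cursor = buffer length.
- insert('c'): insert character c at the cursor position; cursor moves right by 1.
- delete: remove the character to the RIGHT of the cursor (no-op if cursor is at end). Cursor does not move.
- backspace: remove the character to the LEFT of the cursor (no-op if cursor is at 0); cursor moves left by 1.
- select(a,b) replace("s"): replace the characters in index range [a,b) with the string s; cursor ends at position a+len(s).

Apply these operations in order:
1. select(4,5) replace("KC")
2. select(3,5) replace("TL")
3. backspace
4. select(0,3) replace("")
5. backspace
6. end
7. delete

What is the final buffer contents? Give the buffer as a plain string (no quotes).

After op 1 (select(4,5) replace("KC")): buf='SMOPKC' cursor=6
After op 2 (select(3,5) replace("TL")): buf='SMOTLC' cursor=5
After op 3 (backspace): buf='SMOTC' cursor=4
After op 4 (select(0,3) replace("")): buf='TC' cursor=0
After op 5 (backspace): buf='TC' cursor=0
After op 6 (end): buf='TC' cursor=2
After op 7 (delete): buf='TC' cursor=2

Answer: TC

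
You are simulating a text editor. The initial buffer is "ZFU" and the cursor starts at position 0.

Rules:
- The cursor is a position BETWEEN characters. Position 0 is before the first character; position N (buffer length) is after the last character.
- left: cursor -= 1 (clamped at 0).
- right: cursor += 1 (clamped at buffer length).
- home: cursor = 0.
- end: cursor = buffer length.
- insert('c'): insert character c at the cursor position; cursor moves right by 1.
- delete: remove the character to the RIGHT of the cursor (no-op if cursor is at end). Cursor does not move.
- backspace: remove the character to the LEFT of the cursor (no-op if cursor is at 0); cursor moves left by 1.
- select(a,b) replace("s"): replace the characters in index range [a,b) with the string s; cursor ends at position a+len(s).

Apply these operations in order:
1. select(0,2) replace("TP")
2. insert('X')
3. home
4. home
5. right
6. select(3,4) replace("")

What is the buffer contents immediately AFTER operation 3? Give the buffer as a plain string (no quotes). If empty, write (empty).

Answer: TPXU

Derivation:
After op 1 (select(0,2) replace("TP")): buf='TPU' cursor=2
After op 2 (insert('X')): buf='TPXU' cursor=3
After op 3 (home): buf='TPXU' cursor=0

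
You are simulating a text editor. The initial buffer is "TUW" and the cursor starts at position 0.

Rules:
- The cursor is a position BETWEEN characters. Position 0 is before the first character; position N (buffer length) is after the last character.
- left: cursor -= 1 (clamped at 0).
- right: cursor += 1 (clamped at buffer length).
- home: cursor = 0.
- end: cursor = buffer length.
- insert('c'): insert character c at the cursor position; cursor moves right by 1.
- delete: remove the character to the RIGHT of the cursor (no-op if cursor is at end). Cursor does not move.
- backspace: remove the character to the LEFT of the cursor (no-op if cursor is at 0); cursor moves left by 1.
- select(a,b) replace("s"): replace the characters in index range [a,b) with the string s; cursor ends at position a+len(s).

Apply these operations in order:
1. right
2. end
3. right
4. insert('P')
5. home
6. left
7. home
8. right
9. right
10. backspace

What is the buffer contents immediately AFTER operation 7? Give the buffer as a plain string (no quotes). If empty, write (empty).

Answer: TUWP

Derivation:
After op 1 (right): buf='TUW' cursor=1
After op 2 (end): buf='TUW' cursor=3
After op 3 (right): buf='TUW' cursor=3
After op 4 (insert('P')): buf='TUWP' cursor=4
After op 5 (home): buf='TUWP' cursor=0
After op 6 (left): buf='TUWP' cursor=0
After op 7 (home): buf='TUWP' cursor=0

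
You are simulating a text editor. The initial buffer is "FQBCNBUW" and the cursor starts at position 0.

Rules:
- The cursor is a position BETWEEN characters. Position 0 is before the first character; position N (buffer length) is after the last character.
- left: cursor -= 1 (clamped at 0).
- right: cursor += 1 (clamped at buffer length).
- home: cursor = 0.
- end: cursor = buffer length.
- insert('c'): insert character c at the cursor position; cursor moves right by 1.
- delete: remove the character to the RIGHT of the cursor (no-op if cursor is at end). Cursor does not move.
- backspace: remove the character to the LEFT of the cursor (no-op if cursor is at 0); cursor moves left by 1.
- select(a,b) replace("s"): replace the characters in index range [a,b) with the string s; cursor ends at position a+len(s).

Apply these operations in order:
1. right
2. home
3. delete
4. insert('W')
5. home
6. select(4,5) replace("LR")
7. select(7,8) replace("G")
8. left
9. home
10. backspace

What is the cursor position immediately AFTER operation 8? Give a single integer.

After op 1 (right): buf='FQBCNBUW' cursor=1
After op 2 (home): buf='FQBCNBUW' cursor=0
After op 3 (delete): buf='QBCNBUW' cursor=0
After op 4 (insert('W')): buf='WQBCNBUW' cursor=1
After op 5 (home): buf='WQBCNBUW' cursor=0
After op 6 (select(4,5) replace("LR")): buf='WQBCLRBUW' cursor=6
After op 7 (select(7,8) replace("G")): buf='WQBCLRBGW' cursor=8
After op 8 (left): buf='WQBCLRBGW' cursor=7

Answer: 7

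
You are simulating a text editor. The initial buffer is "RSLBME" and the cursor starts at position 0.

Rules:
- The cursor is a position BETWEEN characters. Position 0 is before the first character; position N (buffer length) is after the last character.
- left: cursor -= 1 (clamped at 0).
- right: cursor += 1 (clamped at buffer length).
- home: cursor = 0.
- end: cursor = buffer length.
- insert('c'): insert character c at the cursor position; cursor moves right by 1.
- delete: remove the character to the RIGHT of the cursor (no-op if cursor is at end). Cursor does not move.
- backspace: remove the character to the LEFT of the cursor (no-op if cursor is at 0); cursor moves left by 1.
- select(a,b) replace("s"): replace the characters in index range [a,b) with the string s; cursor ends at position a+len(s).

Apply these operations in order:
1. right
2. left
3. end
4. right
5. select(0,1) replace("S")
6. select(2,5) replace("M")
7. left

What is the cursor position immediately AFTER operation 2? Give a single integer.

After op 1 (right): buf='RSLBME' cursor=1
After op 2 (left): buf='RSLBME' cursor=0

Answer: 0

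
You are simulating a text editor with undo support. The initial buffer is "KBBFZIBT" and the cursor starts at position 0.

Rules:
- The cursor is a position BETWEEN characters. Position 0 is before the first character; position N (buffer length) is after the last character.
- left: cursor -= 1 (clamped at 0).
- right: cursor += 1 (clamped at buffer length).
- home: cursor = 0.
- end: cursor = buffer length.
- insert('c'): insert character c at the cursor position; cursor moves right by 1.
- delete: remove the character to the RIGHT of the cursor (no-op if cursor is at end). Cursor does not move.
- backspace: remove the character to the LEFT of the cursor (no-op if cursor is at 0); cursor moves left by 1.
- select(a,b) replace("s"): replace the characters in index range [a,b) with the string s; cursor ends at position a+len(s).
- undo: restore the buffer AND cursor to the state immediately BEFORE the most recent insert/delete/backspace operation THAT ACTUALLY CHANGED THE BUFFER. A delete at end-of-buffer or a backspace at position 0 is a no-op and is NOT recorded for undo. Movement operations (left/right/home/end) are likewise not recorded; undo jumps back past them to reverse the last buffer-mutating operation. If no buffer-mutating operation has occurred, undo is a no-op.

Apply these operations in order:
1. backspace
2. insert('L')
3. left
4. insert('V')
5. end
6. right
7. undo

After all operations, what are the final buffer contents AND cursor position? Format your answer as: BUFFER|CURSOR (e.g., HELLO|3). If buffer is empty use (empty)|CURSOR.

Answer: LKBBFZIBT|0

Derivation:
After op 1 (backspace): buf='KBBFZIBT' cursor=0
After op 2 (insert('L')): buf='LKBBFZIBT' cursor=1
After op 3 (left): buf='LKBBFZIBT' cursor=0
After op 4 (insert('V')): buf='VLKBBFZIBT' cursor=1
After op 5 (end): buf='VLKBBFZIBT' cursor=10
After op 6 (right): buf='VLKBBFZIBT' cursor=10
After op 7 (undo): buf='LKBBFZIBT' cursor=0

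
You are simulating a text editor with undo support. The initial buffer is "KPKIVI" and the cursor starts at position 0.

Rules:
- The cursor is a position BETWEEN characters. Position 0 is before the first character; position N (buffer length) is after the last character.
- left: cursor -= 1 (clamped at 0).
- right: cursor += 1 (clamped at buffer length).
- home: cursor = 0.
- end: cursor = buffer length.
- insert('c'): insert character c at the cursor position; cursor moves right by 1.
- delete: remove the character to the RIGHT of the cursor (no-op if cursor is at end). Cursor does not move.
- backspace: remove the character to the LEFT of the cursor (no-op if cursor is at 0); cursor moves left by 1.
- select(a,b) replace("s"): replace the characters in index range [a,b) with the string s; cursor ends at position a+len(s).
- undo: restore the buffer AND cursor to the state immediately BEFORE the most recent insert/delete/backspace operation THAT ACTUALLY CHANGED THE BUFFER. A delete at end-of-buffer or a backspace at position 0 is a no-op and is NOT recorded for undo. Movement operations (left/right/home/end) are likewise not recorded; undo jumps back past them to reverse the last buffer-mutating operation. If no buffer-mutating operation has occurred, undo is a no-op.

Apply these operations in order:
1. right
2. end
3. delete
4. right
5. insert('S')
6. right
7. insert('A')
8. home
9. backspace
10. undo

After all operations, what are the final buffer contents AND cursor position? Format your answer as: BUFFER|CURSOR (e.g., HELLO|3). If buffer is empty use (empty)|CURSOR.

Answer: KPKIVIS|7

Derivation:
After op 1 (right): buf='KPKIVI' cursor=1
After op 2 (end): buf='KPKIVI' cursor=6
After op 3 (delete): buf='KPKIVI' cursor=6
After op 4 (right): buf='KPKIVI' cursor=6
After op 5 (insert('S')): buf='KPKIVIS' cursor=7
After op 6 (right): buf='KPKIVIS' cursor=7
After op 7 (insert('A')): buf='KPKIVISA' cursor=8
After op 8 (home): buf='KPKIVISA' cursor=0
After op 9 (backspace): buf='KPKIVISA' cursor=0
After op 10 (undo): buf='KPKIVIS' cursor=7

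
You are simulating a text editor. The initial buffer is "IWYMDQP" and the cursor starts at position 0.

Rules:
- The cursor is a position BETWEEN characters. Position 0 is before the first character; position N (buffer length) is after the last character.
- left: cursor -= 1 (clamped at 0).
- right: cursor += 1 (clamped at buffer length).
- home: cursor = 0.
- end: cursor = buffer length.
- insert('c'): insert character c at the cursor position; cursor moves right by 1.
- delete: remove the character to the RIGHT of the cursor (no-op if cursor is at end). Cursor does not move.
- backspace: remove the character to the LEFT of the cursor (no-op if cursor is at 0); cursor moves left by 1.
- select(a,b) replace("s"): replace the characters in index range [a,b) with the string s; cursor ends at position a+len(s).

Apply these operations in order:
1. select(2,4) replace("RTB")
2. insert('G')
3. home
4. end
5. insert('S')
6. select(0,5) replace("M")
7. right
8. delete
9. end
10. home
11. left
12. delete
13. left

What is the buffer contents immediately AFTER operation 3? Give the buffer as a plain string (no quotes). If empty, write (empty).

Answer: IWRTBGDQP

Derivation:
After op 1 (select(2,4) replace("RTB")): buf='IWRTBDQP' cursor=5
After op 2 (insert('G')): buf='IWRTBGDQP' cursor=6
After op 3 (home): buf='IWRTBGDQP' cursor=0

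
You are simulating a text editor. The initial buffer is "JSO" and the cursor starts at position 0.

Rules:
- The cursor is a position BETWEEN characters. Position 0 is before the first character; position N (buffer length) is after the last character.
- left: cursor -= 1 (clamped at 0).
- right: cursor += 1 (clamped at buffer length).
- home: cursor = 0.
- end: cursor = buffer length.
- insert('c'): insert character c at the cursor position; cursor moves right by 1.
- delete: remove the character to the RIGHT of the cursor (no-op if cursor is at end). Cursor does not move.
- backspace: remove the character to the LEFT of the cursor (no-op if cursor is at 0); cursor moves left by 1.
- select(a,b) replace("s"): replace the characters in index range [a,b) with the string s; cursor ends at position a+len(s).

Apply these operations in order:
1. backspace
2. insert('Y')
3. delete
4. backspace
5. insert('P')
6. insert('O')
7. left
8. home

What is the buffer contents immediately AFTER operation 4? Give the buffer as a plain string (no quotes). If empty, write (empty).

After op 1 (backspace): buf='JSO' cursor=0
After op 2 (insert('Y')): buf='YJSO' cursor=1
After op 3 (delete): buf='YSO' cursor=1
After op 4 (backspace): buf='SO' cursor=0

Answer: SO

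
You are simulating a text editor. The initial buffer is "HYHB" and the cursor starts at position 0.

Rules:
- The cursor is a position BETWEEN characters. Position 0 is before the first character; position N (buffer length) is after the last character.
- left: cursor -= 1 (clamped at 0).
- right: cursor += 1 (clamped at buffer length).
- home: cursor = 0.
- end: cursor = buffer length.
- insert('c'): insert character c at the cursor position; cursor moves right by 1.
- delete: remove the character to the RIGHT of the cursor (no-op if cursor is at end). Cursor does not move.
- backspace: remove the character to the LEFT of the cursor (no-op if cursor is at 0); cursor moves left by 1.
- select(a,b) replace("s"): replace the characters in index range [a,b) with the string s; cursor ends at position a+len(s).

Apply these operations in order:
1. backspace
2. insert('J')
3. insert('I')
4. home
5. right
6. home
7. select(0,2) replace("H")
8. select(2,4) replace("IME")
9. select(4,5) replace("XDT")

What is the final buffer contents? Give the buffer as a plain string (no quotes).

After op 1 (backspace): buf='HYHB' cursor=0
After op 2 (insert('J')): buf='JHYHB' cursor=1
After op 3 (insert('I')): buf='JIHYHB' cursor=2
After op 4 (home): buf='JIHYHB' cursor=0
After op 5 (right): buf='JIHYHB' cursor=1
After op 6 (home): buf='JIHYHB' cursor=0
After op 7 (select(0,2) replace("H")): buf='HHYHB' cursor=1
After op 8 (select(2,4) replace("IME")): buf='HHIMEB' cursor=5
After op 9 (select(4,5) replace("XDT")): buf='HHIMXDTB' cursor=7

Answer: HHIMXDTB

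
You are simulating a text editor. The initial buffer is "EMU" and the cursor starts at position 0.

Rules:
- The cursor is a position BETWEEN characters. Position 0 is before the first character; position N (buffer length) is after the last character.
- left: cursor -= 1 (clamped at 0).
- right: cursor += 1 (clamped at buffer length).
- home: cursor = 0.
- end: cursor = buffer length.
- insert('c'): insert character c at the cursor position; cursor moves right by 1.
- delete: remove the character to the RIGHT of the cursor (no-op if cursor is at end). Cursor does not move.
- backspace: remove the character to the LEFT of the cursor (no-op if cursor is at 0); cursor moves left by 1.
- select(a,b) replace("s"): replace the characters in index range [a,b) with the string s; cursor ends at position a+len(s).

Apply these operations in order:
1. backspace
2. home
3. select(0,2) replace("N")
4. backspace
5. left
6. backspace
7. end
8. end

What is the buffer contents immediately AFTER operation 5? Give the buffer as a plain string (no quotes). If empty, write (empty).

Answer: U

Derivation:
After op 1 (backspace): buf='EMU' cursor=0
After op 2 (home): buf='EMU' cursor=0
After op 3 (select(0,2) replace("N")): buf='NU' cursor=1
After op 4 (backspace): buf='U' cursor=0
After op 5 (left): buf='U' cursor=0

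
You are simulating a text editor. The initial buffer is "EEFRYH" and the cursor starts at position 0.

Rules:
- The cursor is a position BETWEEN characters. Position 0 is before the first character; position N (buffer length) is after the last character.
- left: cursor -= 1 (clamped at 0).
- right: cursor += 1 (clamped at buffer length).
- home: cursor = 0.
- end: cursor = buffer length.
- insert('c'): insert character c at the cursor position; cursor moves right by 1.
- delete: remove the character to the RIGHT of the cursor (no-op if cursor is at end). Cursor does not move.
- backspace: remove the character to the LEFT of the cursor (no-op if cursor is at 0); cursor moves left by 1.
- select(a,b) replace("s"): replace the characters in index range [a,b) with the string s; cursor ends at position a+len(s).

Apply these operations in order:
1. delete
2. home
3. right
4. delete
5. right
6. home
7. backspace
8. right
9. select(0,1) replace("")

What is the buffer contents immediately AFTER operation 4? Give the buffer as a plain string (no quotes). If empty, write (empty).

Answer: ERYH

Derivation:
After op 1 (delete): buf='EFRYH' cursor=0
After op 2 (home): buf='EFRYH' cursor=0
After op 3 (right): buf='EFRYH' cursor=1
After op 4 (delete): buf='ERYH' cursor=1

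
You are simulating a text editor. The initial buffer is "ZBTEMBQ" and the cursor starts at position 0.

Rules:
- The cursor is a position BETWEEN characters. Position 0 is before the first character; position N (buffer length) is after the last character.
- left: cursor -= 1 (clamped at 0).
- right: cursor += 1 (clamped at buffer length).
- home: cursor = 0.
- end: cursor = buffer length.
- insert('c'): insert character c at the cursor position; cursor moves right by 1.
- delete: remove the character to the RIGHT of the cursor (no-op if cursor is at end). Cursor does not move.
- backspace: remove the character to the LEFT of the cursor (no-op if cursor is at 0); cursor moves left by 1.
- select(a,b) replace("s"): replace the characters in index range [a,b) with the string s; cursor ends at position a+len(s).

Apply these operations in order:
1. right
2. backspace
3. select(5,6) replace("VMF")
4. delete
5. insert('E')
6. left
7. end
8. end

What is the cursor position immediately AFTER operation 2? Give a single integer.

Answer: 0

Derivation:
After op 1 (right): buf='ZBTEMBQ' cursor=1
After op 2 (backspace): buf='BTEMBQ' cursor=0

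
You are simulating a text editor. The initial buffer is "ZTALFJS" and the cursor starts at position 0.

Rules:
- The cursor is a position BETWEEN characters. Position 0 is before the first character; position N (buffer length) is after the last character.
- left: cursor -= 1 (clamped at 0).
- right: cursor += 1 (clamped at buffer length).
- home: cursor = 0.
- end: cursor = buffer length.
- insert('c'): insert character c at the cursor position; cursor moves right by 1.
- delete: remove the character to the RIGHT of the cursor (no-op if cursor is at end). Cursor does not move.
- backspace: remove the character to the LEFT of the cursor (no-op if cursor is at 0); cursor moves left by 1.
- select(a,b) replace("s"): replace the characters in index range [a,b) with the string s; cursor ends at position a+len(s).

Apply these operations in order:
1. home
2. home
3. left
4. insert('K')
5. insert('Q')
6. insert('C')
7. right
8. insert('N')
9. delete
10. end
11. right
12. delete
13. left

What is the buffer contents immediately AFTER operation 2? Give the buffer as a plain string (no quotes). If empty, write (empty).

After op 1 (home): buf='ZTALFJS' cursor=0
After op 2 (home): buf='ZTALFJS' cursor=0

Answer: ZTALFJS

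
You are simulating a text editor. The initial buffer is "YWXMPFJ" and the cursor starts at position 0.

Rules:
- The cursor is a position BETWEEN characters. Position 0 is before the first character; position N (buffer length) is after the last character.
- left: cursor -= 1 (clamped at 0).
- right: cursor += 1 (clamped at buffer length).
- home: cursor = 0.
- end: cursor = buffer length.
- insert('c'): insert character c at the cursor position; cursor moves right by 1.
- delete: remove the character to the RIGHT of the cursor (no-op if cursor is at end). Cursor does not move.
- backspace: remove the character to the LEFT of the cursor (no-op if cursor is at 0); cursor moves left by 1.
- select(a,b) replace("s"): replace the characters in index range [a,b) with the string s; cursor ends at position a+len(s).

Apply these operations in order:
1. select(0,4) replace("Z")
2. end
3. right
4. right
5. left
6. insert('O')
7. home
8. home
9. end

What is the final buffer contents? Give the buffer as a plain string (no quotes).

After op 1 (select(0,4) replace("Z")): buf='ZPFJ' cursor=1
After op 2 (end): buf='ZPFJ' cursor=4
After op 3 (right): buf='ZPFJ' cursor=4
After op 4 (right): buf='ZPFJ' cursor=4
After op 5 (left): buf='ZPFJ' cursor=3
After op 6 (insert('O')): buf='ZPFOJ' cursor=4
After op 7 (home): buf='ZPFOJ' cursor=0
After op 8 (home): buf='ZPFOJ' cursor=0
After op 9 (end): buf='ZPFOJ' cursor=5

Answer: ZPFOJ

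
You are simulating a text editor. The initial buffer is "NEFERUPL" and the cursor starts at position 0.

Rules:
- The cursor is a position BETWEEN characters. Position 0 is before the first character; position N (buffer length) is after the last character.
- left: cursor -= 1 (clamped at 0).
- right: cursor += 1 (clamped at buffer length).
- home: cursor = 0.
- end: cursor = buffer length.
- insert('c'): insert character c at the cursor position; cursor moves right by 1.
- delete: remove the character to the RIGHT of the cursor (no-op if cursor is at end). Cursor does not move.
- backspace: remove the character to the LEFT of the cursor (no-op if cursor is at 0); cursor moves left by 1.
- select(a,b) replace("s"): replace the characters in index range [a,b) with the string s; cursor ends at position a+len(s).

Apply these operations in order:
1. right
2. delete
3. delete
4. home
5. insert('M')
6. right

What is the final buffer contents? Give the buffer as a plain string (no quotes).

After op 1 (right): buf='NEFERUPL' cursor=1
After op 2 (delete): buf='NFERUPL' cursor=1
After op 3 (delete): buf='NERUPL' cursor=1
After op 4 (home): buf='NERUPL' cursor=0
After op 5 (insert('M')): buf='MNERUPL' cursor=1
After op 6 (right): buf='MNERUPL' cursor=2

Answer: MNERUPL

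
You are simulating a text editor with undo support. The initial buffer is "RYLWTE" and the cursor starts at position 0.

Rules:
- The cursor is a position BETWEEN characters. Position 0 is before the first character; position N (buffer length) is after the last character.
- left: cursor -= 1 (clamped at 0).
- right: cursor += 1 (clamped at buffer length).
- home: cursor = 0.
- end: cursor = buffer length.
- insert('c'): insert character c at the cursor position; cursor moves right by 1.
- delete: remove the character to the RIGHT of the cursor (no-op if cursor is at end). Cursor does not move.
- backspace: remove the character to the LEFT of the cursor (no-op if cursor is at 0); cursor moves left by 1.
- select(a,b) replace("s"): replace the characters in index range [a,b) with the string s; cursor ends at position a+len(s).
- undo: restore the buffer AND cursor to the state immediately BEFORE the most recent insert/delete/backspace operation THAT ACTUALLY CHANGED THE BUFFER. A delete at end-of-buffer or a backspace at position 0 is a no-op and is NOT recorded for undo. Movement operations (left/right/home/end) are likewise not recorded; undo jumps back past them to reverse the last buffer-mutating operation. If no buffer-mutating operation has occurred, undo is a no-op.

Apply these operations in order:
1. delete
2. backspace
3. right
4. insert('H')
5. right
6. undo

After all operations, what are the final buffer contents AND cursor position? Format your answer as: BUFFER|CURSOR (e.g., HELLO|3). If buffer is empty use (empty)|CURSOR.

Answer: YLWTE|1

Derivation:
After op 1 (delete): buf='YLWTE' cursor=0
After op 2 (backspace): buf='YLWTE' cursor=0
After op 3 (right): buf='YLWTE' cursor=1
After op 4 (insert('H')): buf='YHLWTE' cursor=2
After op 5 (right): buf='YHLWTE' cursor=3
After op 6 (undo): buf='YLWTE' cursor=1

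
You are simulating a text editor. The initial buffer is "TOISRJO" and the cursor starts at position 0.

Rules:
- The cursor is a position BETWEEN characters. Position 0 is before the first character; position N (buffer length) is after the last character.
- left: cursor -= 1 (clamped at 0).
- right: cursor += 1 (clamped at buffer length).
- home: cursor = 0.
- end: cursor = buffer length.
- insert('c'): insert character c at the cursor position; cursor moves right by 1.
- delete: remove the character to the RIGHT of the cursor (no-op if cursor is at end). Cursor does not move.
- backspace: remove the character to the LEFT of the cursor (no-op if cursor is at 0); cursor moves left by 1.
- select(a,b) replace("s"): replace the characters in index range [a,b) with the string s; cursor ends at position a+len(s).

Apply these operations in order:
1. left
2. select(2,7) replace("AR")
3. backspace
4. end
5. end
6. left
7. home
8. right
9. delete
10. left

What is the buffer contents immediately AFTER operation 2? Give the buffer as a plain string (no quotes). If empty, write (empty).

After op 1 (left): buf='TOISRJO' cursor=0
After op 2 (select(2,7) replace("AR")): buf='TOAR' cursor=4

Answer: TOAR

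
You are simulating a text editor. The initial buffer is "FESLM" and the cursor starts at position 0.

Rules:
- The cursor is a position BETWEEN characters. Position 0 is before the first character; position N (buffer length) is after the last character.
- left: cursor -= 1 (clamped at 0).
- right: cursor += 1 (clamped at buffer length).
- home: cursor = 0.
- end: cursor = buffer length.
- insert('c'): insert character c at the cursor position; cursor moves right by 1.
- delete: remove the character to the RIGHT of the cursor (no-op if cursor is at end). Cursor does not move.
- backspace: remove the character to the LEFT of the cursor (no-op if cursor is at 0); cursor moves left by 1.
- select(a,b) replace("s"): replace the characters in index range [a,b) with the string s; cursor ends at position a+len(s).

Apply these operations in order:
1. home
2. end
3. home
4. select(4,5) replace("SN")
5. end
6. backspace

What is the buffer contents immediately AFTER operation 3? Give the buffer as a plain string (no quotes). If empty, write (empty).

After op 1 (home): buf='FESLM' cursor=0
After op 2 (end): buf='FESLM' cursor=5
After op 3 (home): buf='FESLM' cursor=0

Answer: FESLM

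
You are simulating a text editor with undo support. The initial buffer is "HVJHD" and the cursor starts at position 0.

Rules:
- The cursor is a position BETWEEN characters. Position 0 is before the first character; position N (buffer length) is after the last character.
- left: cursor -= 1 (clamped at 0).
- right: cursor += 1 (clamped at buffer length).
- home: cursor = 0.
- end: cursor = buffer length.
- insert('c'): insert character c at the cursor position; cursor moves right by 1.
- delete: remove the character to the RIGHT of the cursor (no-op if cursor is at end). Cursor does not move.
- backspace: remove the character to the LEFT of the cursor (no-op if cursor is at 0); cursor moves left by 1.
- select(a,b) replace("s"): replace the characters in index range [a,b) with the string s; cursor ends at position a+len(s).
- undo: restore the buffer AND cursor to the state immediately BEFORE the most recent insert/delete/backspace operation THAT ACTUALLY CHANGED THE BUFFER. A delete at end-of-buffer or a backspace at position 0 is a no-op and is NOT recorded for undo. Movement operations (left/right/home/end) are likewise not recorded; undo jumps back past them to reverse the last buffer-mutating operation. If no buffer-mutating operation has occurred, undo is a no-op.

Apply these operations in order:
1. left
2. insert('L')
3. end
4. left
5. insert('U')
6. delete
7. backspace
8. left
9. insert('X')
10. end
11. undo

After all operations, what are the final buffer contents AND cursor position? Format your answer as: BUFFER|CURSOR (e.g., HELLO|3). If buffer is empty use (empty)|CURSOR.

After op 1 (left): buf='HVJHD' cursor=0
After op 2 (insert('L')): buf='LHVJHD' cursor=1
After op 3 (end): buf='LHVJHD' cursor=6
After op 4 (left): buf='LHVJHD' cursor=5
After op 5 (insert('U')): buf='LHVJHUD' cursor=6
After op 6 (delete): buf='LHVJHU' cursor=6
After op 7 (backspace): buf='LHVJH' cursor=5
After op 8 (left): buf='LHVJH' cursor=4
After op 9 (insert('X')): buf='LHVJXH' cursor=5
After op 10 (end): buf='LHVJXH' cursor=6
After op 11 (undo): buf='LHVJH' cursor=4

Answer: LHVJH|4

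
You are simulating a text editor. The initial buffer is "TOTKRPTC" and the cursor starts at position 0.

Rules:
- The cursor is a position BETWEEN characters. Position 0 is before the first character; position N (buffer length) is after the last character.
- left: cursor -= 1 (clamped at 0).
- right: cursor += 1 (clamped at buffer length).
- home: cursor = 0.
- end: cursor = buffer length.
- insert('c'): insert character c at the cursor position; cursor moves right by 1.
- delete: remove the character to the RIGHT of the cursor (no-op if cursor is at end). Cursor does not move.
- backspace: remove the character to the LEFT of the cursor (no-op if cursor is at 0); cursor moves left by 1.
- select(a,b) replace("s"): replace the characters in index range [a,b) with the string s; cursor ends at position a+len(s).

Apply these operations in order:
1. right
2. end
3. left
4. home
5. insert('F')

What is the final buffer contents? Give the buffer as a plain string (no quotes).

After op 1 (right): buf='TOTKRPTC' cursor=1
After op 2 (end): buf='TOTKRPTC' cursor=8
After op 3 (left): buf='TOTKRPTC' cursor=7
After op 4 (home): buf='TOTKRPTC' cursor=0
After op 5 (insert('F')): buf='FTOTKRPTC' cursor=1

Answer: FTOTKRPTC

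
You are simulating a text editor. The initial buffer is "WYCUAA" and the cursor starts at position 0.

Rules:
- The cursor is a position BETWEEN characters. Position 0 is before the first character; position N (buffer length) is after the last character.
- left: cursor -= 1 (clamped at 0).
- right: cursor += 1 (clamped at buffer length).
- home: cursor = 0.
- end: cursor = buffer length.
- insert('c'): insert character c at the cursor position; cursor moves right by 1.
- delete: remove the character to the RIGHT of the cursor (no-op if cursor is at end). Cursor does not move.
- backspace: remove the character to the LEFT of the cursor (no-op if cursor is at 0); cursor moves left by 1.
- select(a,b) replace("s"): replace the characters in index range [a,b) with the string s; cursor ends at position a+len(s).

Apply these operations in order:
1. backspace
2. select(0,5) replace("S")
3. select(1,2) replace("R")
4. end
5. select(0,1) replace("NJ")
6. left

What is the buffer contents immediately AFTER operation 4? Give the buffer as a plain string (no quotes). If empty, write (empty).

Answer: SR

Derivation:
After op 1 (backspace): buf='WYCUAA' cursor=0
After op 2 (select(0,5) replace("S")): buf='SA' cursor=1
After op 3 (select(1,2) replace("R")): buf='SR' cursor=2
After op 4 (end): buf='SR' cursor=2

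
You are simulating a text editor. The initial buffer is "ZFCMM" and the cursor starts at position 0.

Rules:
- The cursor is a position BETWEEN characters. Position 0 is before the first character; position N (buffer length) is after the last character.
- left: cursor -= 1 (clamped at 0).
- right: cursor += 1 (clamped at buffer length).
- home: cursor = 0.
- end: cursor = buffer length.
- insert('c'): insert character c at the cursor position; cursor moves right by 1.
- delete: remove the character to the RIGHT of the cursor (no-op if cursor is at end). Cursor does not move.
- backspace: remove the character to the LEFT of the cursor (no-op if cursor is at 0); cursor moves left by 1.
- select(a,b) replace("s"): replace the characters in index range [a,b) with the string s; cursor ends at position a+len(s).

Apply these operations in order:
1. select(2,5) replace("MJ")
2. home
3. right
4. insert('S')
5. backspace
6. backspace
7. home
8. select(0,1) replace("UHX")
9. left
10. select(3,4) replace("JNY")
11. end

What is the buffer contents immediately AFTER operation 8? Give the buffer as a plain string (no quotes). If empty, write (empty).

After op 1 (select(2,5) replace("MJ")): buf='ZFMJ' cursor=4
After op 2 (home): buf='ZFMJ' cursor=0
After op 3 (right): buf='ZFMJ' cursor=1
After op 4 (insert('S')): buf='ZSFMJ' cursor=2
After op 5 (backspace): buf='ZFMJ' cursor=1
After op 6 (backspace): buf='FMJ' cursor=0
After op 7 (home): buf='FMJ' cursor=0
After op 8 (select(0,1) replace("UHX")): buf='UHXMJ' cursor=3

Answer: UHXMJ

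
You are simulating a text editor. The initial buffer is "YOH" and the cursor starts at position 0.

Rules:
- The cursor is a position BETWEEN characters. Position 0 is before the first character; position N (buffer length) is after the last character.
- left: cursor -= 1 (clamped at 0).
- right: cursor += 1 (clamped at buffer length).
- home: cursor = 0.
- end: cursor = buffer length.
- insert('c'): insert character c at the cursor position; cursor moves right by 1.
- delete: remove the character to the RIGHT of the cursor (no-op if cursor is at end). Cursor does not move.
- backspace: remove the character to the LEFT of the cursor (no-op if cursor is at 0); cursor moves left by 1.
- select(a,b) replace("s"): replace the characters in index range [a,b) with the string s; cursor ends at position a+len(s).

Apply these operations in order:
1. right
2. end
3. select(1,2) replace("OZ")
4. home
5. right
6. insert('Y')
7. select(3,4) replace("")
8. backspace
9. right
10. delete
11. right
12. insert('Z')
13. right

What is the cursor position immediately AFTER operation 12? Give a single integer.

After op 1 (right): buf='YOH' cursor=1
After op 2 (end): buf='YOH' cursor=3
After op 3 (select(1,2) replace("OZ")): buf='YOZH' cursor=3
After op 4 (home): buf='YOZH' cursor=0
After op 5 (right): buf='YOZH' cursor=1
After op 6 (insert('Y')): buf='YYOZH' cursor=2
After op 7 (select(3,4) replace("")): buf='YYOH' cursor=3
After op 8 (backspace): buf='YYH' cursor=2
After op 9 (right): buf='YYH' cursor=3
After op 10 (delete): buf='YYH' cursor=3
After op 11 (right): buf='YYH' cursor=3
After op 12 (insert('Z')): buf='YYHZ' cursor=4

Answer: 4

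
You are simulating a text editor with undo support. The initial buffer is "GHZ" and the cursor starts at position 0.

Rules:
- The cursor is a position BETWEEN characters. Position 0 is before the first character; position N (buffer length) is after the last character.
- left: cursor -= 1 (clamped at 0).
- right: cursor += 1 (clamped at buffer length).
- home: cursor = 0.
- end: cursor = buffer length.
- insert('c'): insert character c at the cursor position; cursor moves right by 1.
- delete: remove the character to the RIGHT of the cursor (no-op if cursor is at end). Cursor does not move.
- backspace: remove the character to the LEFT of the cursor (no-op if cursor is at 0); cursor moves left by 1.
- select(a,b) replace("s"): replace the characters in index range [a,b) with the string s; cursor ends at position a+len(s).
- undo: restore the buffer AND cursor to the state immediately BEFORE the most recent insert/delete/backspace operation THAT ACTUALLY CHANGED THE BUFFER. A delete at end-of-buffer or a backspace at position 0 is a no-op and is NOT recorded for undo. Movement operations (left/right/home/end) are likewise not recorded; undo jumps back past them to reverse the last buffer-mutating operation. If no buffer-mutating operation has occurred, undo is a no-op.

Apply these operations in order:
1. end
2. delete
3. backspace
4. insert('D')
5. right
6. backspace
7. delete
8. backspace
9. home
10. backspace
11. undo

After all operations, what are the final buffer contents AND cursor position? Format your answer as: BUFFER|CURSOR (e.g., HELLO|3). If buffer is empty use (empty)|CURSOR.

After op 1 (end): buf='GHZ' cursor=3
After op 2 (delete): buf='GHZ' cursor=3
After op 3 (backspace): buf='GH' cursor=2
After op 4 (insert('D')): buf='GHD' cursor=3
After op 5 (right): buf='GHD' cursor=3
After op 6 (backspace): buf='GH' cursor=2
After op 7 (delete): buf='GH' cursor=2
After op 8 (backspace): buf='G' cursor=1
After op 9 (home): buf='G' cursor=0
After op 10 (backspace): buf='G' cursor=0
After op 11 (undo): buf='GH' cursor=2

Answer: GH|2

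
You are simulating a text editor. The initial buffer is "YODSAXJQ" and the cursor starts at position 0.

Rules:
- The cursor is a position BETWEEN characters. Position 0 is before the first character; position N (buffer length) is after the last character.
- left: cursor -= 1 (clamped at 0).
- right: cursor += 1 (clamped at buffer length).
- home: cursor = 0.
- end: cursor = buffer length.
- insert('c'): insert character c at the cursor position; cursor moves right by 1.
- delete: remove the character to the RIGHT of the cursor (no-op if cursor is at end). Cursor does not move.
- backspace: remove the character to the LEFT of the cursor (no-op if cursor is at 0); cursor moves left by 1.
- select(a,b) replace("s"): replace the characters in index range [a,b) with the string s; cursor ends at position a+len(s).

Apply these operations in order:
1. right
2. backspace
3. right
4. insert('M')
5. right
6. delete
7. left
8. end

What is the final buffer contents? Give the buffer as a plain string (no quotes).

Answer: OMDAXJQ

Derivation:
After op 1 (right): buf='YODSAXJQ' cursor=1
After op 2 (backspace): buf='ODSAXJQ' cursor=0
After op 3 (right): buf='ODSAXJQ' cursor=1
After op 4 (insert('M')): buf='OMDSAXJQ' cursor=2
After op 5 (right): buf='OMDSAXJQ' cursor=3
After op 6 (delete): buf='OMDAXJQ' cursor=3
After op 7 (left): buf='OMDAXJQ' cursor=2
After op 8 (end): buf='OMDAXJQ' cursor=7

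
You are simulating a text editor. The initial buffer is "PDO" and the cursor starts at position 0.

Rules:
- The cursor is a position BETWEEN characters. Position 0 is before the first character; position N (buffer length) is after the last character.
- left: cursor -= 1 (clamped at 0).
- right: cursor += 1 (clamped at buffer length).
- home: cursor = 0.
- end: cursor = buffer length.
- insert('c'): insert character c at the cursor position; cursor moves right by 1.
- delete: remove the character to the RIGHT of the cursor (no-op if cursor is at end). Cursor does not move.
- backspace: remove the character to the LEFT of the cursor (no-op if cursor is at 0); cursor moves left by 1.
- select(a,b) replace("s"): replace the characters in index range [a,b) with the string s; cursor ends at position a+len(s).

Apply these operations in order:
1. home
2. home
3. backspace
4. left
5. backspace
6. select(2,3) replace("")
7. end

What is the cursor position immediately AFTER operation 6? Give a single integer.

After op 1 (home): buf='PDO' cursor=0
After op 2 (home): buf='PDO' cursor=0
After op 3 (backspace): buf='PDO' cursor=0
After op 4 (left): buf='PDO' cursor=0
After op 5 (backspace): buf='PDO' cursor=0
After op 6 (select(2,3) replace("")): buf='PD' cursor=2

Answer: 2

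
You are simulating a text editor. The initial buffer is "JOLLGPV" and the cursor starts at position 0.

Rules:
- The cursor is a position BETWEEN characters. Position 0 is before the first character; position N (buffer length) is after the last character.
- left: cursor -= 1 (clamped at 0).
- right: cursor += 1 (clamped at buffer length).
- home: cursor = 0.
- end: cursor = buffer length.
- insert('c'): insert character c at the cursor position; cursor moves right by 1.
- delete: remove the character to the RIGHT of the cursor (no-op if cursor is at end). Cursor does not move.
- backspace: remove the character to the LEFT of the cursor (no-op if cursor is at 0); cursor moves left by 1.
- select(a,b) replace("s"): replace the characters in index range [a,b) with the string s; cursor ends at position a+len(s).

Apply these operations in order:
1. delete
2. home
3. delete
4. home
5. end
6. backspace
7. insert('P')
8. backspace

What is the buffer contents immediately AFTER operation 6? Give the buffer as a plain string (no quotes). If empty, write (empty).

After op 1 (delete): buf='OLLGPV' cursor=0
After op 2 (home): buf='OLLGPV' cursor=0
After op 3 (delete): buf='LLGPV' cursor=0
After op 4 (home): buf='LLGPV' cursor=0
After op 5 (end): buf='LLGPV' cursor=5
After op 6 (backspace): buf='LLGP' cursor=4

Answer: LLGP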